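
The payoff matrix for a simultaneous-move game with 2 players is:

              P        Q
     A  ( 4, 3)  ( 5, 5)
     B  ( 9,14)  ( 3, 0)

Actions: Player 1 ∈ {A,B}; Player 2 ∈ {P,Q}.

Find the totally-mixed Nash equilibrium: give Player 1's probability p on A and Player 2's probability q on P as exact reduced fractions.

P1 indiff ⇒ q·4+(1-q)·5 = q·9+(1-q)·3 ⇒ q(-5) = (1-q)(-2) ⇒ q = 2/7
P2 indiff ⇒ p·3+(1-p)·14 = p·5+(1-p)·0 ⇒ p(-2) = (1-p)(-14) ⇒ p = 7/8

P1 mixes 7/8 on A; P2 mixes 2/7 on P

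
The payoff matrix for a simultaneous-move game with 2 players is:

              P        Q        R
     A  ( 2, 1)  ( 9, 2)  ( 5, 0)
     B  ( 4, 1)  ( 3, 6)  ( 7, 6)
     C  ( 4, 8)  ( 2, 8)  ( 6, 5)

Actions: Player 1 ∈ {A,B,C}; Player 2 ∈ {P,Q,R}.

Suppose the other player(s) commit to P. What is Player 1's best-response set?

u_1(A vs P) = 2
u_1(B vs P) = 4
u_1(C vs P) = 4
max payoff 4 at {B,C}

BR_1 = {B,C}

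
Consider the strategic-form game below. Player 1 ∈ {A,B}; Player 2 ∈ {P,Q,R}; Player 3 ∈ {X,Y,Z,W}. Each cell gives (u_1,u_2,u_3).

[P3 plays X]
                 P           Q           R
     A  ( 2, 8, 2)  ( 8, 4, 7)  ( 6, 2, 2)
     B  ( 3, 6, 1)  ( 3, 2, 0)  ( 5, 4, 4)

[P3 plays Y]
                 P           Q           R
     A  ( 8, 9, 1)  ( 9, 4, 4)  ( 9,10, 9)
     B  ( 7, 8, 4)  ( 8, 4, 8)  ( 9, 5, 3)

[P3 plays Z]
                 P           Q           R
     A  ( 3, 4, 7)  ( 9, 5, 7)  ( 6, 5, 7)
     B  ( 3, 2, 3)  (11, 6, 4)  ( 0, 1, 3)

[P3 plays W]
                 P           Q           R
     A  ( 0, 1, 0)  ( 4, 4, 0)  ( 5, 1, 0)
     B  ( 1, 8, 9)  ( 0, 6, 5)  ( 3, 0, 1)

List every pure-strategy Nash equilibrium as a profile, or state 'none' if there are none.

(A,P,X): not NE [P1→B gives 3>2; P3→Z gives 7>2]
(A,P,Y): not NE [P2→R gives 10>9; P3→Z gives 7>1]
(A,P,Z): not NE [P2→R gives 5>4]
(A,P,W): not NE [P1→B gives 1>0; P2→Q gives 4>1; P3→Z gives 7>0]
(A,Q,X): not NE [P2→P gives 8>4]
(A,Q,Y): not NE [P2→R gives 10>4; P3→Z gives 7>4]
(A,Q,Z): not NE [P1→B gives 11>9]
(A,Q,W): not NE [P3→Z gives 7>0]
(A,R,X): not NE [P2→P gives 8>2; P3→Y gives 9>2]
(A,R,Y): NE
(A,R,Z): not NE [P3→Y gives 9>7]
(A,R,W): not NE [P2→Q gives 4>1; P3→Y gives 9>0]
(B,P,X): not NE [P3→W gives 9>1]
(B,P,Y): not NE [P1→A gives 8>7; P3→W gives 9>4]
(B,P,Z): not NE [P2→Q gives 6>2; P3→W gives 9>3]
(B,P,W): NE
(B,Q,X): not NE [P1→A gives 8>3; P2→P gives 6>2; P3→Y gives 8>0]
(B,Q,Y): not NE [P1→A gives 9>8; P2→P gives 8>4]
(B,Q,Z): not NE [P3→Y gives 8>4]
(B,Q,W): not NE [P1→A gives 4>0; P2→P gives 8>6; P3→Y gives 8>5]
(B,R,X): not NE [P1→A gives 6>5; P2→P gives 6>4]
(B,R,Y): not NE [P2→P gives 8>5; P3→X gives 4>3]
(B,R,Z): not NE [P1→A gives 6>0; P2→Q gives 6>1; P3→X gives 4>3]
(B,R,W): not NE [P1→A gives 5>3; P2→P gives 8>0; P3→X gives 4>1]

NE set: (A,R,Y), (B,P,W)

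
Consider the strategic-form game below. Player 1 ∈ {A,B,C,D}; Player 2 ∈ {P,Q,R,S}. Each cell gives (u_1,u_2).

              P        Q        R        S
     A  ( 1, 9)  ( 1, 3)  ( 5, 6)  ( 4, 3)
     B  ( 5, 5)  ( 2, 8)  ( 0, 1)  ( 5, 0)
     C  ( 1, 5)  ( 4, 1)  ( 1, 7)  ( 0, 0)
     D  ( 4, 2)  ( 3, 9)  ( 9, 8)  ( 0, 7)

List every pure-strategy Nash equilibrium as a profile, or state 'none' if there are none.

(A,P): not NE [P1→B gives 5>1]
(A,Q): not NE [P1→C gives 4>1; P2→P gives 9>3]
(A,R): not NE [P1→D gives 9>5; P2→P gives 9>6]
(A,S): not NE [P1→B gives 5>4; P2→P gives 9>3]
(B,P): not NE [P2→Q gives 8>5]
(B,Q): not NE [P1→C gives 4>2]
(B,R): not NE [P1→D gives 9>0; P2→Q gives 8>1]
(B,S): not NE [P2→Q gives 8>0]
(C,P): not NE [P1→B gives 5>1; P2→R gives 7>5]
(C,Q): not NE [P2→R gives 7>1]
(C,R): not NE [P1→D gives 9>1]
(C,S): not NE [P1→B gives 5>0; P2→R gives 7>0]
(D,P): not NE [P1→B gives 5>4; P2→Q gives 9>2]
(D,Q): not NE [P1→C gives 4>3]
(D,R): not NE [P2→Q gives 9>8]
(D,S): not NE [P1→B gives 5>0; P2→Q gives 9>7]

No pure NE.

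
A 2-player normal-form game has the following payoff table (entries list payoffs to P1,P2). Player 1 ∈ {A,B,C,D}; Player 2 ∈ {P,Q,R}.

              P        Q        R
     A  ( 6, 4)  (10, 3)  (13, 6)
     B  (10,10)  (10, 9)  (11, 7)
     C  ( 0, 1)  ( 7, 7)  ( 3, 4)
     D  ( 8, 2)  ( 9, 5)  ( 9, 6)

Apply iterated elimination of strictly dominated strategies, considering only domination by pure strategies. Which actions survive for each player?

Remaining: P1:{A,B} P2:{P,R}

P1 drop C (A beats it: P:6>0 Q:10>7 R:13>3)
P1 drop D (B beats it: P:10>8 Q:10>9 R:11>9)
P2 drop Q (P beats it: A:4>3 B:10>9)
P1→{A,B} P2→{P,R}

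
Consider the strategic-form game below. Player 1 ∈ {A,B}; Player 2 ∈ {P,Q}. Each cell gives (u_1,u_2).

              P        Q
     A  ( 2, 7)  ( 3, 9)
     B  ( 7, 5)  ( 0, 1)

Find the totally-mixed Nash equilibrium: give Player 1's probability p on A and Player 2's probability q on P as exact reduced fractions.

P1 mixes 2/3 on A; P2 mixes 3/8 on P

P1 indiff ⇒ q·2+(1-q)·3 = q·7+(1-q)·0 ⇒ q(-5) = (1-q)(-3) ⇒ q = 3/8
P2 indiff ⇒ p·7+(1-p)·5 = p·9+(1-p)·1 ⇒ p(-2) = (1-p)(-4) ⇒ p = 2/3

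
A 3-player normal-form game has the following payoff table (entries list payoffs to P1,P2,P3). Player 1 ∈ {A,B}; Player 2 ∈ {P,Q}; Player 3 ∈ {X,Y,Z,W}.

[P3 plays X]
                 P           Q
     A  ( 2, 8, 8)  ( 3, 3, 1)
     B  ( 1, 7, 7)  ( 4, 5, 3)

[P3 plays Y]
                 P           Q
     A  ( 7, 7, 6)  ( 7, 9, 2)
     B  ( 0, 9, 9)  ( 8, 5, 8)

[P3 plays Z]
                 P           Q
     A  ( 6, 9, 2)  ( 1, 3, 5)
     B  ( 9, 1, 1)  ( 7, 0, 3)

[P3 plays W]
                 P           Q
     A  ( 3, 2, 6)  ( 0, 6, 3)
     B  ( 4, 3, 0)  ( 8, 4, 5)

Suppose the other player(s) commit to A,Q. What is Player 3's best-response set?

u_3(X vs A,Q) = 1
u_3(Y vs A,Q) = 2
u_3(Z vs A,Q) = 5
u_3(W vs A,Q) = 3
max payoff 5 at {Z}

P3 best: {Z}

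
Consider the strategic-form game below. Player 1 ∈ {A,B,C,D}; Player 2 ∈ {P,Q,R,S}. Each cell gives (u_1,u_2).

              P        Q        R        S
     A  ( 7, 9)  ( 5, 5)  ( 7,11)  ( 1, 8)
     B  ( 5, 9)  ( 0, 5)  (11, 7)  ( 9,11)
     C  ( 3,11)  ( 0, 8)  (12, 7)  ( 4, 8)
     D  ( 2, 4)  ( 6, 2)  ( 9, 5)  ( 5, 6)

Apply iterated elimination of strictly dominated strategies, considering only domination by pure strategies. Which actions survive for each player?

P2 drop Q (P beats it: A:9>5 B:9>5 C:11>8 D:4>2)
P1 drop D (B beats it: P:5>2 R:11>9 S:9>5)
P1→{A,B,C} P2→{P,R,S}

Survivors P1:{A,B,C} P2:{P,R,S}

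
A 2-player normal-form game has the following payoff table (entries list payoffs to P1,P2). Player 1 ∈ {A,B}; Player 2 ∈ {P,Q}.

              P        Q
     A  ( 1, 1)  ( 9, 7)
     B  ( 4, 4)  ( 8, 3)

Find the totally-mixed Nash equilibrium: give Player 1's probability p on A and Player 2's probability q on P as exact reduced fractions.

p=1/7, q=1/4

P1 indiff ⇒ q·1+(1-q)·9 = q·4+(1-q)·8 ⇒ q(-3) = (1-q)(-1) ⇒ q = 1/4
P2 indiff ⇒ p·1+(1-p)·4 = p·7+(1-p)·3 ⇒ p(-6) = (1-p)(-1) ⇒ p = 1/7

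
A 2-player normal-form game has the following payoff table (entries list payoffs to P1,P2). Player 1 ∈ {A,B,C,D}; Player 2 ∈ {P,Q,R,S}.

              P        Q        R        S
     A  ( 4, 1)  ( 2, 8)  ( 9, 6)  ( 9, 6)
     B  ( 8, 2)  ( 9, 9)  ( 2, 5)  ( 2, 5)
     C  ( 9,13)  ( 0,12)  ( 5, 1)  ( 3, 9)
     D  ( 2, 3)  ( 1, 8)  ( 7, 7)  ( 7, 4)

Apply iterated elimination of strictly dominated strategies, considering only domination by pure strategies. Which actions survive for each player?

P1 drop D (A beats it: P:4>2 Q:2>1 R:9>7 S:9>7)
P2 drop R (Q beats it: A:8>6 B:9>5 C:12>1)
P2 drop S (Q beats it: A:8>6 B:9>5 C:12>9)
P1 drop A (B beats it: P:8>4 Q:9>2)
P1→{B,C} P2→{P,Q}

IESDS → P1:{B,C} P2:{P,Q}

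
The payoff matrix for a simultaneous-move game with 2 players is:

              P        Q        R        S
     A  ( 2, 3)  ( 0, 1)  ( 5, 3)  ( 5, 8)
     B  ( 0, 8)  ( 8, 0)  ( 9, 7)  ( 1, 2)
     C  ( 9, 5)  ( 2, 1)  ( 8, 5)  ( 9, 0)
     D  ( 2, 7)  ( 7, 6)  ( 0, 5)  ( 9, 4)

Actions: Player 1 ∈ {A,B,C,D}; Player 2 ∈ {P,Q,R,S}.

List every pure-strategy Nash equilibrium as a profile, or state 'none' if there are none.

Nash profiles: (C,P)

(A,P): not NE [P1→C gives 9>2; P2→S gives 8>3]
(A,Q): not NE [P1→B gives 8>0; P2→S gives 8>1]
(A,R): not NE [P1→B gives 9>5; P2→S gives 8>3]
(A,S): not NE [P1→D gives 9>5]
(B,P): not NE [P1→C gives 9>0]
(B,Q): not NE [P2→P gives 8>0]
(B,R): not NE [P2→P gives 8>7]
(B,S): not NE [P1→D gives 9>1; P2→P gives 8>2]
(C,P): NE
(C,Q): not NE [P1→B gives 8>2; P2→R gives 5>1]
(C,R): not NE [P1→B gives 9>8]
(C,S): not NE [P2→R gives 5>0]
(D,P): not NE [P1→C gives 9>2]
(D,Q): not NE [P1→B gives 8>7; P2→P gives 7>6]
(D,R): not NE [P1→B gives 9>0; P2→P gives 7>5]
(D,S): not NE [P2→P gives 7>4]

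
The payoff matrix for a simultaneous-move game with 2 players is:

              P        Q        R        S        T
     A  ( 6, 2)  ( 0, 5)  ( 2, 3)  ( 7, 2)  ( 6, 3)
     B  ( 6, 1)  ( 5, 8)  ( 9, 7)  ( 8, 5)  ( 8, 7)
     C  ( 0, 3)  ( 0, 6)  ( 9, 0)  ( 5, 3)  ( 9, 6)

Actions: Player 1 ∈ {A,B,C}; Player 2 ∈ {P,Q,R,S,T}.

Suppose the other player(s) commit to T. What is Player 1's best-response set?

BR_1 = {C}

u_1(A vs T) = 6
u_1(B vs T) = 8
u_1(C vs T) = 9
max payoff 9 at {C}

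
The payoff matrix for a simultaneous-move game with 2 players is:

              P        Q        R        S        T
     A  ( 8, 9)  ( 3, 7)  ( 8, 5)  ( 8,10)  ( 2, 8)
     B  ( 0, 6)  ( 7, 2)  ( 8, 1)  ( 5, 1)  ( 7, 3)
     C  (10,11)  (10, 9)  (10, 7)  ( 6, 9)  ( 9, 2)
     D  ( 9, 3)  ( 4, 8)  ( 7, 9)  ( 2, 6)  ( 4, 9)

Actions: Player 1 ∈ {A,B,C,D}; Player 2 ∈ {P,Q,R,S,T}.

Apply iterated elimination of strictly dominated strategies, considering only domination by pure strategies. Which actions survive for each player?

P1 drop B (C beats it: P:10>0 Q:10>7 R:10>8 S:6>5 T:9>7)
P1 drop D (C beats it: P:10>9 Q:10>4 R:10>7 S:6>2 T:9>4)
P2 drop Q (P beats it: A:9>7 C:11>9)
P2 drop R (P beats it: A:9>5 C:11>7)
P2 drop T (P beats it: A:9>8 C:11>2)
P1→{A,C} P2→{P,S}

Remaining: P1:{A,C} P2:{P,S}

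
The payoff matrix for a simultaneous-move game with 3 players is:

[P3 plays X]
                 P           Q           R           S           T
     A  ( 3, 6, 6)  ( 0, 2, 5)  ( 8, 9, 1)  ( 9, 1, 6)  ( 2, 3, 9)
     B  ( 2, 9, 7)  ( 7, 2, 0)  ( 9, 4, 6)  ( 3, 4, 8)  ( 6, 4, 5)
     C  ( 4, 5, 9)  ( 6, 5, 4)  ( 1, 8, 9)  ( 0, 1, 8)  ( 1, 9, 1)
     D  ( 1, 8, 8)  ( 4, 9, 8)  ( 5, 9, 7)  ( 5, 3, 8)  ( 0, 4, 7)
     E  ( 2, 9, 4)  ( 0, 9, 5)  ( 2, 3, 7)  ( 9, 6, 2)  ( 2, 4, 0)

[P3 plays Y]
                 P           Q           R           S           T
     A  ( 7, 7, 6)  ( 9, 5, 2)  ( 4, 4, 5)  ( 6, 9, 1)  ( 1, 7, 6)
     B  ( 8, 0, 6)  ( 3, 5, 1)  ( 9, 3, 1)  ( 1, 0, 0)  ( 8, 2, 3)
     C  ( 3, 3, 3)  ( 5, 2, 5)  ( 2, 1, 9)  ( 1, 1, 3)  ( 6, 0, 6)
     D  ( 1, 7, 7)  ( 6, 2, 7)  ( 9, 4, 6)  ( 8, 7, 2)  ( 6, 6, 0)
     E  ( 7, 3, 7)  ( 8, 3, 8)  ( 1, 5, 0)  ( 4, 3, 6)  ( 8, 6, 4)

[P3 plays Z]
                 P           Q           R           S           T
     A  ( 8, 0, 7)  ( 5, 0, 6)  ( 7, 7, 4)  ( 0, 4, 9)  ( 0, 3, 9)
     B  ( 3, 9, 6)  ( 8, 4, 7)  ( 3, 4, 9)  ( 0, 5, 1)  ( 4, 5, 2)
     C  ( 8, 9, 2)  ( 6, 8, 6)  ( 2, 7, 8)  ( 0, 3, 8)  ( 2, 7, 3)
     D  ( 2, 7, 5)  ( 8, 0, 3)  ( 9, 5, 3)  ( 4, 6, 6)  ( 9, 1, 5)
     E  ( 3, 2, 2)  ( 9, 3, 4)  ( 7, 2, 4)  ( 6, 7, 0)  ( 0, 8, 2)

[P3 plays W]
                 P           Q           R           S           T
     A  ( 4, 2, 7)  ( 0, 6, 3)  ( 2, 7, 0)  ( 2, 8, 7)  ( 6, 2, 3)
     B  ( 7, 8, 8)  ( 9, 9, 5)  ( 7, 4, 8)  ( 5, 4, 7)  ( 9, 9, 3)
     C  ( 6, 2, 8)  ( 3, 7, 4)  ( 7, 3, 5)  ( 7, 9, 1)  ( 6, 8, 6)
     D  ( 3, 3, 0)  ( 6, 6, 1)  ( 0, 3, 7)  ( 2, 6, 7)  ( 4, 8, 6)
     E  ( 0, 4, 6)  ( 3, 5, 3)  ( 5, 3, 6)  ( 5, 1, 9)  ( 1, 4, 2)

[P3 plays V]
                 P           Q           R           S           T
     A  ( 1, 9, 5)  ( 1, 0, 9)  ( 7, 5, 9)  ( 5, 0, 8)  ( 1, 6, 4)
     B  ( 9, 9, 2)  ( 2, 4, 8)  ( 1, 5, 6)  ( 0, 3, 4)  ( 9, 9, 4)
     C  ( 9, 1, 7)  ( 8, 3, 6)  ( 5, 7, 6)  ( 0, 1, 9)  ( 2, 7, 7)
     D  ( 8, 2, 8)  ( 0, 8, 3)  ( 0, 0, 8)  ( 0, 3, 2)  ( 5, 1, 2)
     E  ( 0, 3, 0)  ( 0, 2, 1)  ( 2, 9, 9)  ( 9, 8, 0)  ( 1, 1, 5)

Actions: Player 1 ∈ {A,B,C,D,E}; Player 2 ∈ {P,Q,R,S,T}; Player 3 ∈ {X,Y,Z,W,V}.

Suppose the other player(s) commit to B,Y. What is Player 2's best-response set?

u_2(P vs B,Y) = 0
u_2(Q vs B,Y) = 5
u_2(R vs B,Y) = 3
u_2(S vs B,Y) = 0
u_2(T vs B,Y) = 2
max payoff 5 at {Q}

BR_2 = {Q}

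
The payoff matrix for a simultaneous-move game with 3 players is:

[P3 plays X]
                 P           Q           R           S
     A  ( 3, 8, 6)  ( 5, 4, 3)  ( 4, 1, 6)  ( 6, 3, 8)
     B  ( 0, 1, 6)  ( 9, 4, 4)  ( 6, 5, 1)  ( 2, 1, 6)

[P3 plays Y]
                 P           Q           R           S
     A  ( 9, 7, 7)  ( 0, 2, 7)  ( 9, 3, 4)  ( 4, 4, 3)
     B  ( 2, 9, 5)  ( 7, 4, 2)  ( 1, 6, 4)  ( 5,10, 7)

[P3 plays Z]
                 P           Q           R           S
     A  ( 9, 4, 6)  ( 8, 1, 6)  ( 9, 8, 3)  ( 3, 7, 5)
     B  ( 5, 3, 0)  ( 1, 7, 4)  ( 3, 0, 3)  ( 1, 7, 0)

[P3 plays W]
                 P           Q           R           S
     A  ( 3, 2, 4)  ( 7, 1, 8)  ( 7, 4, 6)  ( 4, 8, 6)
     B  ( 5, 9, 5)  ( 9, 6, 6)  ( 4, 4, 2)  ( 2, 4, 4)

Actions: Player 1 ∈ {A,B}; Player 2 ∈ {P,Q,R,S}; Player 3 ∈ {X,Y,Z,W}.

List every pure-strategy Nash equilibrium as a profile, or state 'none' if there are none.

Nash profiles: (A,P,Y), (B,S,Y)

(A,P,X): not NE [P3→Y gives 7>6]
(A,P,Y): NE
(A,P,Z): not NE [P2→R gives 8>4; P3→Y gives 7>6]
(A,P,W): not NE [P1→B gives 5>3; P2→S gives 8>2; P3→Y gives 7>4]
(A,Q,X): not NE [P1→B gives 9>5; P2→P gives 8>4; P3→W gives 8>3]
(A,Q,Y): not NE [P1→B gives 7>0; P2→P gives 7>2; P3→W gives 8>7]
(A,Q,Z): not NE [P2→R gives 8>1; P3→W gives 8>6]
(A,Q,W): not NE [P1→B gives 9>7; P2→S gives 8>1]
(A,R,X): not NE [P1→B gives 6>4; P2→P gives 8>1]
(A,R,Y): not NE [P2→P gives 7>3; P3→W gives 6>4]
(A,R,Z): not NE [P3→W gives 6>3]
(A,R,W): not NE [P2→S gives 8>4]
(A,S,X): not NE [P2→P gives 8>3]
(A,S,Y): not NE [P1→B gives 5>4; P2→P gives 7>4; P3→X gives 8>3]
(A,S,Z): not NE [P2→R gives 8>7; P3→X gives 8>5]
(A,S,W): not NE [P3→X gives 8>6]
(B,P,X): not NE [P1→A gives 3>0; P2→R gives 5>1]
(B,P,Y): not NE [P1→A gives 9>2; P2→S gives 10>9; P3→X gives 6>5]
(B,P,Z): not NE [P1→A gives 9>5; P2→S gives 7>3; P3→X gives 6>0]
(B,P,W): not NE [P3→X gives 6>5]
(B,Q,X): not NE [P2→R gives 5>4; P3→W gives 6>4]
(B,Q,Y): not NE [P2→S gives 10>4; P3→W gives 6>2]
(B,Q,Z): not NE [P1→A gives 8>1; P3→W gives 6>4]
(B,Q,W): not NE [P2→P gives 9>6]
(B,R,X): not NE [P3→Y gives 4>1]
(B,R,Y): not NE [P1→A gives 9>1; P2→S gives 10>6]
(B,R,Z): not NE [P1→A gives 9>3; P2→S gives 7>0; P3→Y gives 4>3]
(B,R,W): not NE [P1→A gives 7>4; P2→P gives 9>4; P3→Y gives 4>2]
(B,S,X): not NE [P1→A gives 6>2; P2→R gives 5>1; P3→Y gives 7>6]
(B,S,Y): NE
(B,S,Z): not NE [P1→A gives 3>1; P3→Y gives 7>0]
(B,S,W): not NE [P1→A gives 4>2; P2→P gives 9>4; P3→Y gives 7>4]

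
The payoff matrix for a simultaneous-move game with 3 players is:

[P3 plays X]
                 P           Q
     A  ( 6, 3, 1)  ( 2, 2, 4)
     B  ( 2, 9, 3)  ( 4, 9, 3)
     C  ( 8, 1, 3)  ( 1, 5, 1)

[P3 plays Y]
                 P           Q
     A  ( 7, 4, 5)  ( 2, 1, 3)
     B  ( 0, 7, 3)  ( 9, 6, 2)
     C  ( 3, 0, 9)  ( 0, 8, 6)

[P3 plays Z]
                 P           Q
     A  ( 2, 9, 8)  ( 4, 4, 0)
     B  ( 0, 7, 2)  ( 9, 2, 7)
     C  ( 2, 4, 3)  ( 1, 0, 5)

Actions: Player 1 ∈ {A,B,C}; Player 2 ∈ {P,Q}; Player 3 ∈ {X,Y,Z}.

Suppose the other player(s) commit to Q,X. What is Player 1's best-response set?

u_1(A vs Q,X) = 2
u_1(B vs Q,X) = 4
u_1(C vs Q,X) = 1
max payoff 4 at {B}

argmax u_1 = {B}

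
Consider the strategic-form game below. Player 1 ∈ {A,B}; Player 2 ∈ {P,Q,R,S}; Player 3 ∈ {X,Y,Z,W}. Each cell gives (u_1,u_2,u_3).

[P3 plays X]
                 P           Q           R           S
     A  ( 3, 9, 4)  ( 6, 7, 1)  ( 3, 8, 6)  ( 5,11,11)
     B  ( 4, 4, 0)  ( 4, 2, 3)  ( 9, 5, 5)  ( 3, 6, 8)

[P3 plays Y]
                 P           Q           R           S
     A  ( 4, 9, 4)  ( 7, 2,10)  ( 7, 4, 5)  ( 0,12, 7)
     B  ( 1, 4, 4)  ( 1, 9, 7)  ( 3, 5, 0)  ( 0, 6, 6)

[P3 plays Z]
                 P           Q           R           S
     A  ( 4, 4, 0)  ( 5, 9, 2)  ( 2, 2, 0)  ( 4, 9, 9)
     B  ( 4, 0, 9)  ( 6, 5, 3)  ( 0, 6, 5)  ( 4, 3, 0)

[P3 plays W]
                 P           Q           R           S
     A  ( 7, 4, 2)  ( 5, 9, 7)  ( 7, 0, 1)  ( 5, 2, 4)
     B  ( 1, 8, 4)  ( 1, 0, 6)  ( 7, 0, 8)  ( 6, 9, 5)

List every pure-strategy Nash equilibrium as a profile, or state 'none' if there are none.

Nash profiles: (A,S,X)

(A,P,X): not NE [P1→B gives 4>3; P2→S gives 11>9]
(A,P,Y): not NE [P2→S gives 12>9]
(A,P,Z): not NE [P2→S gives 9>4; P3→Y gives 4>0]
(A,P,W): not NE [P2→Q gives 9>4; P3→Y gives 4>2]
(A,Q,X): not NE [P2→S gives 11>7; P3→Y gives 10>1]
(A,Q,Y): not NE [P2→S gives 12>2]
(A,Q,Z): not NE [P1→B gives 6>5; P3→Y gives 10>2]
(A,Q,W): not NE [P3→Y gives 10>7]
(A,R,X): not NE [P1→B gives 9>3; P2→S gives 11>8]
(A,R,Y): not NE [P2→S gives 12>4; P3→X gives 6>5]
(A,R,Z): not NE [P2→S gives 9>2; P3→X gives 6>0]
(A,R,W): not NE [P2→Q gives 9>0; P3→X gives 6>1]
(A,S,X): NE
(A,S,Y): not NE [P3→X gives 11>7]
(A,S,Z): not NE [P3→X gives 11>9]
(A,S,W): not NE [P1→B gives 6>5; P2→Q gives 9>2; P3→X gives 11>4]
(B,P,X): not NE [P2→S gives 6>4; P3→Z gives 9>0]
(B,P,Y): not NE [P1→A gives 4>1; P2→Q gives 9>4; P3→Z gives 9>4]
(B,P,Z): not NE [P2→R gives 6>0]
(B,P,W): not NE [P1→A gives 7>1; P2→S gives 9>8; P3→Z gives 9>4]
(B,Q,X): not NE [P1→A gives 6>4; P2→S gives 6>2; P3→Y gives 7>3]
(B,Q,Y): not NE [P1→A gives 7>1]
(B,Q,Z): not NE [P2→R gives 6>5; P3→Y gives 7>3]
(B,Q,W): not NE [P1→A gives 5>1; P2→S gives 9>0; P3→Y gives 7>6]
(B,R,X): not NE [P2→S gives 6>5; P3→W gives 8>5]
(B,R,Y): not NE [P1→A gives 7>3; P2→Q gives 9>5; P3→W gives 8>0]
(B,R,Z): not NE [P1→A gives 2>0; P3→W gives 8>5]
(B,R,W): not NE [P2→S gives 9>0]
(B,S,X): not NE [P1→A gives 5>3]
(B,S,Y): not NE [P2→Q gives 9>6; P3→X gives 8>6]
(B,S,Z): not NE [P2→R gives 6>3; P3→X gives 8>0]
(B,S,W): not NE [P3→X gives 8>5]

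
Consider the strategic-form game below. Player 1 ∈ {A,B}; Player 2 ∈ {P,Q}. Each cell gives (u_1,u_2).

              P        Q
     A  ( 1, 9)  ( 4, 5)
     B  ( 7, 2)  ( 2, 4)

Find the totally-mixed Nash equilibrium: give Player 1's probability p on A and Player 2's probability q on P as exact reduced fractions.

p=1/3, q=1/4

P1 indiff ⇒ q·1+(1-q)·4 = q·7+(1-q)·2 ⇒ q(-6) = (1-q)(-2) ⇒ q = 1/4
P2 indiff ⇒ p·9+(1-p)·2 = p·5+(1-p)·4 ⇒ p(4) = (1-p)(2) ⇒ p = 1/3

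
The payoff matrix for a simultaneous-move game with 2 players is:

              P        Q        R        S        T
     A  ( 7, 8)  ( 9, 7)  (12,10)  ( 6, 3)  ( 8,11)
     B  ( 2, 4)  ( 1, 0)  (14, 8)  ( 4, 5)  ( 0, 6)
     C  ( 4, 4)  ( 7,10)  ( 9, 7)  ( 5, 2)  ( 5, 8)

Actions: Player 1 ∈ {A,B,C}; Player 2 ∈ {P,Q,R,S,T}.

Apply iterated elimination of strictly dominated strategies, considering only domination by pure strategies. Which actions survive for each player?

P1 drop C (A beats it: P:7>4 Q:9>7 R:12>9 S:6>5 T:8>5)
P2 drop P (R beats it: A:10>8 B:8>4)
P2 drop Q (R beats it: A:10>7 B:8>0)
P2 drop S (R beats it: A:10>3 B:8>5)
P1→{A,B} P2→{R,T}

Survivors P1:{A,B} P2:{R,T}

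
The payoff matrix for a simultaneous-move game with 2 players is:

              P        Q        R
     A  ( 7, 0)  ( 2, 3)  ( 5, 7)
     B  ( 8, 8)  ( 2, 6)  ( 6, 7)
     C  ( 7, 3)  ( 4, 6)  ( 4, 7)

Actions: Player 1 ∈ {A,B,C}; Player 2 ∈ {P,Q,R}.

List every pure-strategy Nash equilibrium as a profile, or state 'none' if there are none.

NE set: (B,P)

(A,P): not NE [P1→B gives 8>7; P2→R gives 7>0]
(A,Q): not NE [P1→C gives 4>2; P2→R gives 7>3]
(A,R): not NE [P1→B gives 6>5]
(B,P): NE
(B,Q): not NE [P1→C gives 4>2; P2→P gives 8>6]
(B,R): not NE [P2→P gives 8>7]
(C,P): not NE [P1→B gives 8>7; P2→R gives 7>3]
(C,Q): not NE [P2→R gives 7>6]
(C,R): not NE [P1→B gives 6>4]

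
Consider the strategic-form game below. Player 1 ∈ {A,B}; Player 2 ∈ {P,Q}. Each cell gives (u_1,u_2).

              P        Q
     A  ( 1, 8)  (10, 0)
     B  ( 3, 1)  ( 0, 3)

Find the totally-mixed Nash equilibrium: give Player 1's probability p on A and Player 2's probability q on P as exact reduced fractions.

p=1/5, q=5/6

P1 indiff ⇒ q·1+(1-q)·10 = q·3+(1-q)·0 ⇒ q(-2) = (1-q)(-10) ⇒ q = 5/6
P2 indiff ⇒ p·8+(1-p)·1 = p·0+(1-p)·3 ⇒ p(8) = (1-p)(2) ⇒ p = 1/5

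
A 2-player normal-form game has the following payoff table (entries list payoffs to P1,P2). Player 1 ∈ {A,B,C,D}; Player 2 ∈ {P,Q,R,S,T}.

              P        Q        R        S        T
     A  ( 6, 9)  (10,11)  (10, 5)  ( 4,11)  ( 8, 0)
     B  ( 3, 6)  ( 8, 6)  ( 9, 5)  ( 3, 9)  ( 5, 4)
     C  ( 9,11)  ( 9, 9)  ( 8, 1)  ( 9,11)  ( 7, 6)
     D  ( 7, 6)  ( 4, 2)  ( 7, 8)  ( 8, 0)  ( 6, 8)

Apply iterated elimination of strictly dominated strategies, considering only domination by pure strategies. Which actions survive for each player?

P1 drop B (A beats it: P:6>3 Q:10>8 R:10>9 S:4>3 T:8>5)
P1 drop D (C beats it: P:9>7 Q:9>4 R:8>7 S:9>8 T:7>6)
P2 drop R (P beats it: A:9>5 C:11>1)
P2 drop T (P beats it: A:9>0 C:11>6)
P1→{A,C} P2→{P,Q,S}

Remaining: P1:{A,C} P2:{P,Q,S}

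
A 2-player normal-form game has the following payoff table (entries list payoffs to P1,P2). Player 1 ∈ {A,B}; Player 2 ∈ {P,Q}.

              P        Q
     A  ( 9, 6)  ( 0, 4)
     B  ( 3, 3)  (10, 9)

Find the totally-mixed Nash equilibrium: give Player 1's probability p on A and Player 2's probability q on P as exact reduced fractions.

(p,q) = (3/4, 5/8)

P1 indiff ⇒ q·9+(1-q)·0 = q·3+(1-q)·10 ⇒ q(6) = (1-q)(10) ⇒ q = 5/8
P2 indiff ⇒ p·6+(1-p)·3 = p·4+(1-p)·9 ⇒ p(2) = (1-p)(6) ⇒ p = 3/4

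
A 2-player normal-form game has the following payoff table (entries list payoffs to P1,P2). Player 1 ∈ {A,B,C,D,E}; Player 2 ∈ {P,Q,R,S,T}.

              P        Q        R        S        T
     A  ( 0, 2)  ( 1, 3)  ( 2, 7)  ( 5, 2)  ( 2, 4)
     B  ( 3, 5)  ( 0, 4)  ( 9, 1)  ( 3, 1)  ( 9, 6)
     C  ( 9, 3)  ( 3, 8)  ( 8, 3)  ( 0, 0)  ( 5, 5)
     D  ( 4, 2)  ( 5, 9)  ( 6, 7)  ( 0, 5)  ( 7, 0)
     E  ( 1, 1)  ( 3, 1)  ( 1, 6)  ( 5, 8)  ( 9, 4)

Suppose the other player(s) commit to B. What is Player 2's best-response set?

argmax u_2 = {T}

u_2(P vs B) = 5
u_2(Q vs B) = 4
u_2(R vs B) = 1
u_2(S vs B) = 1
u_2(T vs B) = 6
max payoff 6 at {T}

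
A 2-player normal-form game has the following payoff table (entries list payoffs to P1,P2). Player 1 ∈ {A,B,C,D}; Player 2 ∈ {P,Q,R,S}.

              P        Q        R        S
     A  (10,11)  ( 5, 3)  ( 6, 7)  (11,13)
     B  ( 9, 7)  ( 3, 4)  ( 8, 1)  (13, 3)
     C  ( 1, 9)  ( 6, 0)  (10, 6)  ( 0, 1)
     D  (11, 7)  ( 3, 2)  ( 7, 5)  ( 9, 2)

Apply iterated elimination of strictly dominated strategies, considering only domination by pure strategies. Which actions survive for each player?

Remaining: P1:{A,B,D} P2:{P,S}

P2 drop Q (P beats it: A:11>3 B:7>4 C:9>0 D:7>2)
P2 drop R (P beats it: A:11>7 B:7>1 C:9>6 D:7>5)
P1 drop C (A beats it: P:10>1 S:11>0)
P1→{A,B,D} P2→{P,S}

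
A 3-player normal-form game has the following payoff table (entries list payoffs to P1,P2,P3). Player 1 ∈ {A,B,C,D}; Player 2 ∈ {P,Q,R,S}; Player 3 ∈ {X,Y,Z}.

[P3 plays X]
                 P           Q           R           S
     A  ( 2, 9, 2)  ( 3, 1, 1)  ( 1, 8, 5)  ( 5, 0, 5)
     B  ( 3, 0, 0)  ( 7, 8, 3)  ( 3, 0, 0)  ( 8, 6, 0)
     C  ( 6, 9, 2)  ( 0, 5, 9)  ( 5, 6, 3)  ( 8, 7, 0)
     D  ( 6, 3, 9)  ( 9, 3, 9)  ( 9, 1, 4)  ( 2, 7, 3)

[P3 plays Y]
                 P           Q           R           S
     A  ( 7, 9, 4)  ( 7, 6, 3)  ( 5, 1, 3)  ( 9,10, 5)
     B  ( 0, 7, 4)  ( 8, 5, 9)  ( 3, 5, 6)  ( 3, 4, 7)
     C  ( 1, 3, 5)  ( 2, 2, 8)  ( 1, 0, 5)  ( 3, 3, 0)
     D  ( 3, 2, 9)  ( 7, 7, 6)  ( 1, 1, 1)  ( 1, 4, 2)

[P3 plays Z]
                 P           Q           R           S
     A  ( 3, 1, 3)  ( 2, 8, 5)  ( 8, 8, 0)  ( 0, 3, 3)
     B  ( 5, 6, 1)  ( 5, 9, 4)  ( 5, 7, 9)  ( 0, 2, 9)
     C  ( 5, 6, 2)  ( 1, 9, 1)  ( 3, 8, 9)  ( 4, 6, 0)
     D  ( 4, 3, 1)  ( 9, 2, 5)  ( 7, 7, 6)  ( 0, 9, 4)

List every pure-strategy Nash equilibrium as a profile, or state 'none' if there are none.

(A,P,X): not NE [P1→D gives 6>2; P3→Y gives 4>2]
(A,P,Y): not NE [P2→S gives 10>9]
(A,P,Z): not NE [P1→C gives 5>3; P2→R gives 8>1; P3→Y gives 4>3]
(A,Q,X): not NE [P1→D gives 9>3; P2→P gives 9>1; P3→Z gives 5>1]
(A,Q,Y): not NE [P1→B gives 8>7; P2→S gives 10>6; P3→Z gives 5>3]
(A,Q,Z): not NE [P1→D gives 9>2]
(A,R,X): not NE [P1→D gives 9>1; P2→P gives 9>8]
(A,R,Y): not NE [P2→S gives 10>1; P3→X gives 5>3]
(A,R,Z): not NE [P3→X gives 5>0]
(A,S,X): not NE [P1→C gives 8>5; P2→P gives 9>0]
(A,S,Y): NE
(A,S,Z): not NE [P1→C gives 4>0; P2→R gives 8>3; P3→Y gives 5>3]
(B,P,X): not NE [P1→D gives 6>3; P2→Q gives 8>0; P3→Y gives 4>0]
(B,P,Y): not NE [P1→A gives 7>0]
(B,P,Z): not NE [P2→Q gives 9>6; P3→Y gives 4>1]
(B,Q,X): not NE [P1→D gives 9>7; P3→Y gives 9>3]
(B,Q,Y): not NE [P2→P gives 7>5]
(B,Q,Z): not NE [P1→D gives 9>5; P3→Y gives 9>4]
(B,R,X): not NE [P1→D gives 9>3; P2→Q gives 8>0; P3→Z gives 9>0]
(B,R,Y): not NE [P1→A gives 5>3; P2→P gives 7>5; P3→Z gives 9>6]
(B,R,Z): not NE [P1→A gives 8>5; P2→Q gives 9>7]
(B,S,X): not NE [P2→Q gives 8>6; P3→Z gives 9>0]
(B,S,Y): not NE [P1→A gives 9>3; P2→P gives 7>4; P3→Z gives 9>7]
(B,S,Z): not NE [P1→C gives 4>0; P2→Q gives 9>2]
(C,P,X): not NE [P3→Y gives 5>2]
(C,P,Y): not NE [P1→A gives 7>1]
(C,P,Z): not NE [P2→Q gives 9>6; P3→Y gives 5>2]
(C,Q,X): not NE [P1→D gives 9>0; P2→P gives 9>5]
(C,Q,Y): not NE [P1→B gives 8>2; P2→S gives 3>2; P3→X gives 9>8]
(C,Q,Z): not NE [P1→D gives 9>1; P3→X gives 9>1]
(C,R,X): not NE [P1→D gives 9>5; P2→P gives 9>6; P3→Z gives 9>3]
(C,R,Y): not NE [P1→A gives 5>1; P2→S gives 3>0; P3→Z gives 9>5]
(C,R,Z): not NE [P1→A gives 8>3; P2→Q gives 9>8]
(C,S,X): not NE [P2→P gives 9>7]
(C,S,Y): not NE [P1→A gives 9>3]
(C,S,Z): not NE [P2→Q gives 9>6]
(D,P,X): not NE [P2→S gives 7>3]
(D,P,Y): not NE [P1→A gives 7>3; P2→Q gives 7>2]
(D,P,Z): not NE [P1→C gives 5>4; P2→S gives 9>3; P3→Y gives 9>1]
(D,Q,X): not NE [P2→S gives 7>3]
(D,Q,Y): not NE [P1→B gives 8>7; P3→X gives 9>6]
(D,Q,Z): not NE [P2→S gives 9>2; P3→X gives 9>5]
(D,R,X): not NE [P2→S gives 7>1; P3→Z gives 6>4]
(D,R,Y): not NE [P1→A gives 5>1; P2→Q gives 7>1; P3→Z gives 6>1]
(D,R,Z): not NE [P1→A gives 8>7; P2→S gives 9>7]
(D,S,X): not NE [P1→C gives 8>2; P3→Z gives 4>3]
(D,S,Y): not NE [P1→A gives 9>1; P2→Q gives 7>4; P3→Z gives 4>2]
(D,S,Z): not NE [P1→C gives 4>0]

NE set: (A,S,Y)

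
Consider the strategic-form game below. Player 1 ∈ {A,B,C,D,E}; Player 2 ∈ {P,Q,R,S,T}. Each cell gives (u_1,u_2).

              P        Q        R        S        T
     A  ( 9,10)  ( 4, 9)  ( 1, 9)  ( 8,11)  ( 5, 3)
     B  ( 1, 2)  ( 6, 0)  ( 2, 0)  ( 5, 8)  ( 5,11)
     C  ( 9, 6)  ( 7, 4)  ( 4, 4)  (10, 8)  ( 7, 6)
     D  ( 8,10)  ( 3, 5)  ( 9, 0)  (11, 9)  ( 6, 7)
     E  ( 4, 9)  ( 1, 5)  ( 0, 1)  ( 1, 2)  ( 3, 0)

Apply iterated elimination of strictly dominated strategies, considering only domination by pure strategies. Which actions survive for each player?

P1 drop B (C beats it: P:9>1 Q:7>6 R:4>2 S:10>5 T:7>5)
P1 drop E (A beats it: P:9>4 Q:4>1 R:1>0 S:8>1 T:5>3)
P2 drop Q (P beats it: A:10>9 C:6>4 D:10>5)
P2 drop R (P beats it: A:10>9 C:6>4 D:10>0)
P2 drop T (S beats it: A:11>3 C:8>6 D:9>7)
P1→{A,C,D} P2→{P,S}

Remaining: P1:{A,C,D} P2:{P,S}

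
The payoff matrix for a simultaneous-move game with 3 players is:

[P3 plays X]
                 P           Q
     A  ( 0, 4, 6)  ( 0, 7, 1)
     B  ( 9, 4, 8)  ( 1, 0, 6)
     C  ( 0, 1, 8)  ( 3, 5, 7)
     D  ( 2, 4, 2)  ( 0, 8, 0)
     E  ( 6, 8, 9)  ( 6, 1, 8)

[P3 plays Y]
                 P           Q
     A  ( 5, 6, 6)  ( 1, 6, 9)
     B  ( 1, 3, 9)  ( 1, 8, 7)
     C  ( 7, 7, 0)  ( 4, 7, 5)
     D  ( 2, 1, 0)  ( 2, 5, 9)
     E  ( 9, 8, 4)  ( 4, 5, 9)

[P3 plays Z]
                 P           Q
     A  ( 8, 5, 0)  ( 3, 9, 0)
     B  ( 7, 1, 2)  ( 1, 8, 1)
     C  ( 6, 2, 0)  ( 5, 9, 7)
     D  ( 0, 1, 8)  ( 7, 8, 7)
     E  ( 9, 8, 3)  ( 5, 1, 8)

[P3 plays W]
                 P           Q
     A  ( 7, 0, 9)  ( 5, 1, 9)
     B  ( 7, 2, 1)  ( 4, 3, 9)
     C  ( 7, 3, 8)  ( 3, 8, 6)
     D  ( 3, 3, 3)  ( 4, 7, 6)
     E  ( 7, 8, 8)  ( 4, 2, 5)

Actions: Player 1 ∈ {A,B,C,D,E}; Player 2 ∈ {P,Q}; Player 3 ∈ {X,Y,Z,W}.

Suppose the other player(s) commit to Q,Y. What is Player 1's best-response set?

P1 best: {C,E}

u_1(A vs Q,Y) = 1
u_1(B vs Q,Y) = 1
u_1(C vs Q,Y) = 4
u_1(D vs Q,Y) = 2
u_1(E vs Q,Y) = 4
max payoff 4 at {C,E}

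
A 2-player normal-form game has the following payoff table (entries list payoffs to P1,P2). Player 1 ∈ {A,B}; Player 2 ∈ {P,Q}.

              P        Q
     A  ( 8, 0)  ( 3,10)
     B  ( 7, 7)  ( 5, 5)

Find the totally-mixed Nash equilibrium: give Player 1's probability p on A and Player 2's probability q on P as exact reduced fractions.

P1 indiff ⇒ q·8+(1-q)·3 = q·7+(1-q)·5 ⇒ q(1) = (1-q)(2) ⇒ q = 2/3
P2 indiff ⇒ p·0+(1-p)·7 = p·10+(1-p)·5 ⇒ p(-10) = (1-p)(-2) ⇒ p = 1/6

(p,q) = (1/6, 2/3)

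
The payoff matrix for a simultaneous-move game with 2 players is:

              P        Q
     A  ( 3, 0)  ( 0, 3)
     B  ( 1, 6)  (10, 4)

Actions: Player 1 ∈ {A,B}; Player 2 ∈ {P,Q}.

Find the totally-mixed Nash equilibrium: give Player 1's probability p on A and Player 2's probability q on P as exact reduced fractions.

P1 mixes 2/5 on A; P2 mixes 5/6 on P

P1 indiff ⇒ q·3+(1-q)·0 = q·1+(1-q)·10 ⇒ q(2) = (1-q)(10) ⇒ q = 5/6
P2 indiff ⇒ p·0+(1-p)·6 = p·3+(1-p)·4 ⇒ p(-3) = (1-p)(-2) ⇒ p = 2/5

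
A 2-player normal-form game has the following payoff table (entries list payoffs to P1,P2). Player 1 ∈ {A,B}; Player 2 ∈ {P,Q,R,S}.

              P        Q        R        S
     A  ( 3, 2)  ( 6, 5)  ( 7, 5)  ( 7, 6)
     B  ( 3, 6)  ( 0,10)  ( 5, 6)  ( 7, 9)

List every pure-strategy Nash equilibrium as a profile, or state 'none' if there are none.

(A,P): not NE [P2→S gives 6>2]
(A,Q): not NE [P2→S gives 6>5]
(A,R): not NE [P2→S gives 6>5]
(A,S): NE
(B,P): not NE [P2→Q gives 10>6]
(B,Q): not NE [P1→A gives 6>0]
(B,R): not NE [P1→A gives 7>5; P2→Q gives 10>6]
(B,S): not NE [P2→Q gives 10>9]

NE set: (A,S)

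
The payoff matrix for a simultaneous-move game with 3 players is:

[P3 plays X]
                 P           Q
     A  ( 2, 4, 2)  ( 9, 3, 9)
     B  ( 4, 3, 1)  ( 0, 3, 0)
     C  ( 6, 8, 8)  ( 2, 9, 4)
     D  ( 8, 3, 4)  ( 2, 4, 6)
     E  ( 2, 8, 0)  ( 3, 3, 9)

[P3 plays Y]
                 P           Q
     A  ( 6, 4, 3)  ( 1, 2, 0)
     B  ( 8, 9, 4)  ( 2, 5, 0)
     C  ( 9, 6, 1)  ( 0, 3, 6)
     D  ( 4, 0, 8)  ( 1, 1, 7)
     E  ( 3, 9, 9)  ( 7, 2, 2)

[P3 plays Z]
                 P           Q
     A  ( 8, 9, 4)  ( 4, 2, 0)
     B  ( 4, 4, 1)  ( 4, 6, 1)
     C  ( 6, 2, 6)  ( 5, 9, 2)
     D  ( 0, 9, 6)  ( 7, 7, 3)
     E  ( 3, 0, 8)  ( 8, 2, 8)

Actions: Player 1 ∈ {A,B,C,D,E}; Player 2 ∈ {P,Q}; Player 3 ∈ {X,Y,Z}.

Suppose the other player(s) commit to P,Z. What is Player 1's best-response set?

argmax u_1 = {A}

u_1(A vs P,Z) = 8
u_1(B vs P,Z) = 4
u_1(C vs P,Z) = 6
u_1(D vs P,Z) = 0
u_1(E vs P,Z) = 3
max payoff 8 at {A}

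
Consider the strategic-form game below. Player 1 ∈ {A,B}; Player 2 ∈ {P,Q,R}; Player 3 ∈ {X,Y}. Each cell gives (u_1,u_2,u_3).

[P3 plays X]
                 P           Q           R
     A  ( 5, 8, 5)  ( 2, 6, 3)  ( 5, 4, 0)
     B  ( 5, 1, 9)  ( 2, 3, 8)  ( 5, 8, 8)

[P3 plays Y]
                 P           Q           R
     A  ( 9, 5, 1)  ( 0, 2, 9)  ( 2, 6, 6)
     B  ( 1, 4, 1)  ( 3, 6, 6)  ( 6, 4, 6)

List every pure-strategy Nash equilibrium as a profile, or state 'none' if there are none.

(A,P,X): NE
(A,P,Y): not NE [P2→R gives 6>5; P3→X gives 5>1]
(A,Q,X): not NE [P2→P gives 8>6; P3→Y gives 9>3]
(A,Q,Y): not NE [P1→B gives 3>0; P2→R gives 6>2]
(A,R,X): not NE [P2→P gives 8>4; P3→Y gives 6>0]
(A,R,Y): not NE [P1→B gives 6>2]
(B,P,X): not NE [P2→R gives 8>1]
(B,P,Y): not NE [P1→A gives 9>1; P2→Q gives 6>4; P3→X gives 9>1]
(B,Q,X): not NE [P2→R gives 8>3]
(B,Q,Y): not NE [P3→X gives 8>6]
(B,R,X): NE
(B,R,Y): not NE [P2→Q gives 6>4; P3→X gives 8>6]

PSNE = {(A,P,X), (B,R,X)}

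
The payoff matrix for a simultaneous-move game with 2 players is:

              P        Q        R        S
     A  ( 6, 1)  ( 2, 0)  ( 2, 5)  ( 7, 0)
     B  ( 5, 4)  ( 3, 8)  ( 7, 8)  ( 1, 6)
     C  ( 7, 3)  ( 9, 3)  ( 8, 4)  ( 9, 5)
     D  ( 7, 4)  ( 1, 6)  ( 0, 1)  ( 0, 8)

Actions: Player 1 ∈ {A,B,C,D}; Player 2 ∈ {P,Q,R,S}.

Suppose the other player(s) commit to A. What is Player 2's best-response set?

u_2(P vs A) = 1
u_2(Q vs A) = 0
u_2(R vs A) = 5
u_2(S vs A) = 0
max payoff 5 at {R}

argmax u_2 = {R}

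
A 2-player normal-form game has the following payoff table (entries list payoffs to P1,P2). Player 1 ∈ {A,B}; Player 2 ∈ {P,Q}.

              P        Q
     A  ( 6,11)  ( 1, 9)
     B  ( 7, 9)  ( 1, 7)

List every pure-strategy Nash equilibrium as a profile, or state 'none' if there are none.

(A,P): not NE [P1→B gives 7>6]
(A,Q): not NE [P2→P gives 11>9]
(B,P): NE
(B,Q): not NE [P2→P gives 9>7]

Nash profiles: (B,P)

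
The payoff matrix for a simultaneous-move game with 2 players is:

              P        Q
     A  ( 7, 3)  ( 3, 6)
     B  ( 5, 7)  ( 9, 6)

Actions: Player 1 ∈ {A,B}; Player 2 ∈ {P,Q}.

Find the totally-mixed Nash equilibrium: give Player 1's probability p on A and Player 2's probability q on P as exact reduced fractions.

p=1/4, q=3/4

P1 indiff ⇒ q·7+(1-q)·3 = q·5+(1-q)·9 ⇒ q(2) = (1-q)(6) ⇒ q = 3/4
P2 indiff ⇒ p·3+(1-p)·7 = p·6+(1-p)·6 ⇒ p(-3) = (1-p)(-1) ⇒ p = 1/4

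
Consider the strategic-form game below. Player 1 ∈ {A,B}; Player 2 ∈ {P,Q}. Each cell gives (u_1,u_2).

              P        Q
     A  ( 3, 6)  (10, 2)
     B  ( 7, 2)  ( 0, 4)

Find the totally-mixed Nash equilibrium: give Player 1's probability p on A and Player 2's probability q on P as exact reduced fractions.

P1 mixes 1/3 on A; P2 mixes 5/7 on P

P1 indiff ⇒ q·3+(1-q)·10 = q·7+(1-q)·0 ⇒ q(-4) = (1-q)(-10) ⇒ q = 5/7
P2 indiff ⇒ p·6+(1-p)·2 = p·2+(1-p)·4 ⇒ p(4) = (1-p)(2) ⇒ p = 1/3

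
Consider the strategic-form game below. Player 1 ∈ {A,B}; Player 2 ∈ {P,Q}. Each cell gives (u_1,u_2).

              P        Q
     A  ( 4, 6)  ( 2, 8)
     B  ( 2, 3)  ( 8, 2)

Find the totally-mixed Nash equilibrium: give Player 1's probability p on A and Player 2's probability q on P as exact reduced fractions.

P1 indiff ⇒ q·4+(1-q)·2 = q·2+(1-q)·8 ⇒ q(2) = (1-q)(6) ⇒ q = 3/4
P2 indiff ⇒ p·6+(1-p)·3 = p·8+(1-p)·2 ⇒ p(-2) = (1-p)(-1) ⇒ p = 1/3

p=1/3, q=3/4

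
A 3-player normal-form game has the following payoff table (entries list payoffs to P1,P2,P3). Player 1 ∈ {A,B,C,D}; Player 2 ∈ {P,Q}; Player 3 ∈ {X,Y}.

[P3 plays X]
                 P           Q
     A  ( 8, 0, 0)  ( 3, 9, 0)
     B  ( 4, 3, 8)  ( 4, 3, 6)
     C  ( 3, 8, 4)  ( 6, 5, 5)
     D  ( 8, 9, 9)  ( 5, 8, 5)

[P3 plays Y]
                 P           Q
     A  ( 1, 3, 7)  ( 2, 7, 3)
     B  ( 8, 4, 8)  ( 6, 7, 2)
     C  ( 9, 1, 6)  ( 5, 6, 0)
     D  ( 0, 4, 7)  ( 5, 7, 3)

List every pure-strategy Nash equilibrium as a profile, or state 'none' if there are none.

(A,P,X): not NE [P2→Q gives 9>0; P3→Y gives 7>0]
(A,P,Y): not NE [P1→C gives 9>1; P2→Q gives 7>3]
(A,Q,X): not NE [P1→C gives 6>3; P3→Y gives 3>0]
(A,Q,Y): not NE [P1→B gives 6>2]
(B,P,X): not NE [P1→D gives 8>4]
(B,P,Y): not NE [P1→C gives 9>8; P2→Q gives 7>4]
(B,Q,X): not NE [P1→C gives 6>4]
(B,Q,Y): not NE [P3→X gives 6>2]
(C,P,X): not NE [P1→D gives 8>3; P3→Y gives 6>4]
(C,P,Y): not NE [P2→Q gives 6>1]
(C,Q,X): not NE [P2→P gives 8>5]
(C,Q,Y): not NE [P1→B gives 6>5; P3→X gives 5>0]
(D,P,X): NE
(D,P,Y): not NE [P1→C gives 9>0; P2→Q gives 7>4; P3→X gives 9>7]
(D,Q,X): not NE [P1→C gives 6>5; P2→P gives 9>8]
(D,Q,Y): not NE [P1→B gives 6>5; P3→X gives 5>3]

PSNE = {(D,P,X)}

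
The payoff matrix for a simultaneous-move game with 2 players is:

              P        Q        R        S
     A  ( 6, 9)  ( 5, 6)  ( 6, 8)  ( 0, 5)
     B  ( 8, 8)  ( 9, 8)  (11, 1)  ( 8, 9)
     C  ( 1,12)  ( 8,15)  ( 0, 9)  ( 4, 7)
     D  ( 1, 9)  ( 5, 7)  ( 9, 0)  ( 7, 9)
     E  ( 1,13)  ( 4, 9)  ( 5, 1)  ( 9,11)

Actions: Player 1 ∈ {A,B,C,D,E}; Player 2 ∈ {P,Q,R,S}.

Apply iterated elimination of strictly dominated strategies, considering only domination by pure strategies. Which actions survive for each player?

Survivors P1:{B,E} P2:{P,S}

P1 drop A (B beats it: P:8>6 Q:9>5 R:11>6 S:8>0)
P1 drop C (B beats it: P:8>1 Q:9>8 R:11>0 S:8>4)
P1 drop D (B beats it: P:8>1 Q:9>5 R:11>9 S:8>7)
P2 drop Q (S beats it: B:9>8 E:11>9)
P2 drop R (P beats it: B:8>1 E:13>1)
P1→{B,E} P2→{P,S}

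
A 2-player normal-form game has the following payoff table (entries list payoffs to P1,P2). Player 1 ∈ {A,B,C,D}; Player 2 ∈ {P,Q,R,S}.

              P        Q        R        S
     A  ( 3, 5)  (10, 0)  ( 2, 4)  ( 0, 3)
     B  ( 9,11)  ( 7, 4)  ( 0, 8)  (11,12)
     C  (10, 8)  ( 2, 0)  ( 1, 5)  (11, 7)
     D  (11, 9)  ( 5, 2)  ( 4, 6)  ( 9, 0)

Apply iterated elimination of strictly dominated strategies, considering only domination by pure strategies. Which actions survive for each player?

P2 drop Q (P beats it: A:5>0 B:11>4 C:8>0 D:9>2)
P1 drop A (D beats it: P:11>3 R:4>2 S:9>0)
P2 drop R (P beats it: B:11>8 C:8>5 D:9>6)
P1→{B,C,D} P2→{P,S}

IESDS → P1:{B,C,D} P2:{P,S}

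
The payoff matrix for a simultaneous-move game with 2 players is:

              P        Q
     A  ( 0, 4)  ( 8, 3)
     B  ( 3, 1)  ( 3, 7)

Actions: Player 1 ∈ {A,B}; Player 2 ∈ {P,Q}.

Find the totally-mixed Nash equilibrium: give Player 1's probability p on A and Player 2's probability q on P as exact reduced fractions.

P1 indiff ⇒ q·0+(1-q)·8 = q·3+(1-q)·3 ⇒ q(-3) = (1-q)(-5) ⇒ q = 5/8
P2 indiff ⇒ p·4+(1-p)·1 = p·3+(1-p)·7 ⇒ p(1) = (1-p)(6) ⇒ p = 6/7

P1 mixes 6/7 on A; P2 mixes 5/8 on P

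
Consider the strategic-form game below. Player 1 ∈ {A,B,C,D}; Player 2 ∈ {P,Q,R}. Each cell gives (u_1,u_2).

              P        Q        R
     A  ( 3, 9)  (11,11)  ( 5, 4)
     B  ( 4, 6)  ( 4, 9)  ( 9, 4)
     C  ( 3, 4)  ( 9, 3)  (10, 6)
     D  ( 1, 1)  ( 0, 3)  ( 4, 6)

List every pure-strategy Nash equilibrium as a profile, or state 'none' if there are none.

(A,P): not NE [P1→B gives 4>3; P2→Q gives 11>9]
(A,Q): NE
(A,R): not NE [P1→C gives 10>5; P2→Q gives 11>4]
(B,P): not NE [P2→Q gives 9>6]
(B,Q): not NE [P1→A gives 11>4]
(B,R): not NE [P1→C gives 10>9; P2→Q gives 9>4]
(C,P): not NE [P1→B gives 4>3; P2→R gives 6>4]
(C,Q): not NE [P1→A gives 11>9; P2→R gives 6>3]
(C,R): NE
(D,P): not NE [P1→B gives 4>1; P2→R gives 6>1]
(D,Q): not NE [P1→A gives 11>0; P2→R gives 6>3]
(D,R): not NE [P1→C gives 10>4]

Nash profiles: (A,Q), (C,R)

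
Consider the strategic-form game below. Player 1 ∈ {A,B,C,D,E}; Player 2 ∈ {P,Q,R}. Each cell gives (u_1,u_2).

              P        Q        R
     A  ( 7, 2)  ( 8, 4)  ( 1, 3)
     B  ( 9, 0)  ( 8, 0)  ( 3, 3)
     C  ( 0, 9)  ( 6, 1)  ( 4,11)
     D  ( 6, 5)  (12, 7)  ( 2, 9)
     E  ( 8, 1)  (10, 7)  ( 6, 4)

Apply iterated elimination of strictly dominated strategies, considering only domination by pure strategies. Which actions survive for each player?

P1 drop A (E beats it: P:8>7 Q:10>8 R:6>1)
P1 drop C (E beats it: P:8>0 Q:10>6 R:6>4)
P2 drop P (R beats it: B:3>0 D:9>5 E:4>1)
P1 drop B (E beats it: Q:10>8 R:6>3)
P1→{D,E} P2→{Q,R}

IESDS → P1:{D,E} P2:{Q,R}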